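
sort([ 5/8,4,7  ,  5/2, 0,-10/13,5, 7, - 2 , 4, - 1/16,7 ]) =[ - 2,-10/13, - 1/16,0,5/8,5/2 , 4, 4,5,  7,7, 7 ]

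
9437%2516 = 1889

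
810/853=810/853 = 0.95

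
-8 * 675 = -5400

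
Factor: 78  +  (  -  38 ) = 40 = 2^3*5^1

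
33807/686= 49+193/686 = 49.28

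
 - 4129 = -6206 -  - 2077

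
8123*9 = 73107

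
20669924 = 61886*334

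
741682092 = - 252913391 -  - 994595483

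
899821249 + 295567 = 900116816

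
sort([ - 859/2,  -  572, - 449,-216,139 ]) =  [ - 572,-449 , - 859/2, - 216,139] 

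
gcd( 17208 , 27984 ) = 24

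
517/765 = 517/765 = 0.68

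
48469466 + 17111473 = 65580939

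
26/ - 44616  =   - 1/1716 = - 0.00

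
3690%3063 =627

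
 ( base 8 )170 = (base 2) 1111000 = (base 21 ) 5f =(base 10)120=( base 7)231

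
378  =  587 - 209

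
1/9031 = 1/9031 = 0.00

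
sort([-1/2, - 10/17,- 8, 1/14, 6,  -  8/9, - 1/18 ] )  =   [  -  8 ,  -  8/9, - 10/17 , - 1/2,- 1/18,1/14, 6]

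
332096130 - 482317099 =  - 150220969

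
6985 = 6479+506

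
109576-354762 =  - 245186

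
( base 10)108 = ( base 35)33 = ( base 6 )300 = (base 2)1101100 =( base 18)60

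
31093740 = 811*38340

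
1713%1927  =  1713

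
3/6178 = 3/6178 = 0.00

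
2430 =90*27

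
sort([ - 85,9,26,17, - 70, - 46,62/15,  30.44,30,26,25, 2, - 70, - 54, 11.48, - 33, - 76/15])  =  [ - 85, - 70, - 70,- 54, - 46,  -  33, - 76/15, 2,62/15,9, 11.48,17, 25, 26,  26,30 , 30.44]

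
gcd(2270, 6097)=1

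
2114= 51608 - 49494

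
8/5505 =8/5505 = 0.00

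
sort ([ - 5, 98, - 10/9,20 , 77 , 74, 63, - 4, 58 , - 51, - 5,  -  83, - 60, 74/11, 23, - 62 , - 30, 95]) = [ - 83, - 62,-60, - 51,-30 ,-5,-5, - 4, - 10/9, 74/11,20,  23, 58, 63, 74, 77,95, 98]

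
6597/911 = 6597/911 = 7.24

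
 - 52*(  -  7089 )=368628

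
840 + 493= 1333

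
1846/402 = 4 + 119/201 = 4.59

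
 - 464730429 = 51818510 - 516548939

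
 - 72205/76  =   - 951 + 71/76 = - 950.07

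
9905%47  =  35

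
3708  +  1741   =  5449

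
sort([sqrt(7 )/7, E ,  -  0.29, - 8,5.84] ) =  [-8,-0.29, sqrt(7) /7, E,5.84] 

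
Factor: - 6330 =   -  2^1 * 3^1*5^1*211^1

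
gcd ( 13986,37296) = 4662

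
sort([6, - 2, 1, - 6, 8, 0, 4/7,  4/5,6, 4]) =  [-6,-2, 0,4/7,4/5, 1, 4,  6, 6, 8 ]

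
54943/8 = 6867+ 7/8 = 6867.88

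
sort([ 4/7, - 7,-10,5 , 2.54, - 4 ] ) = [ - 10,-7, - 4,4/7,  2.54 , 5 ]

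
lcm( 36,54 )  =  108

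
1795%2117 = 1795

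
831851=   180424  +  651427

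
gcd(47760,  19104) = 9552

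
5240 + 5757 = 10997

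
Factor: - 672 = -2^5*3^1*7^1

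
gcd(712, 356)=356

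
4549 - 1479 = 3070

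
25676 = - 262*( - 98)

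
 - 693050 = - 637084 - 55966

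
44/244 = 11/61 = 0.18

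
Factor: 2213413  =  2213413^1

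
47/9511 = 47/9511= 0.00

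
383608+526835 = 910443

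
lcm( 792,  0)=0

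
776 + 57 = 833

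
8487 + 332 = 8819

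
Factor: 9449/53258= 2^(  -  1 )*11^1 * 31^ (-1) = 11/62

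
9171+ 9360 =18531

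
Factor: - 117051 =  - 3^1*11^1*3547^1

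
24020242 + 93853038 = 117873280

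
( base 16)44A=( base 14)586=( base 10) 1098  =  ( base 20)2ei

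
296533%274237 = 22296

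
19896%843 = 507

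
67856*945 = 64123920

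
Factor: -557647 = - 73^1 * 7639^1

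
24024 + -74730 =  - 50706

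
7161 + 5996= 13157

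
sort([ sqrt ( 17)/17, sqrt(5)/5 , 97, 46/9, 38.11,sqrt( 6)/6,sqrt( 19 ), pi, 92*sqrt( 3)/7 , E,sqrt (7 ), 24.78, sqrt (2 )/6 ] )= [sqrt (2) /6, sqrt(17)/17, sqrt (6)/6,sqrt(5)/5, sqrt(7), E, pi,sqrt(19), 46/9, 92*sqrt(3)/7, 24.78, 38.11, 97]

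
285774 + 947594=1233368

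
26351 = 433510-407159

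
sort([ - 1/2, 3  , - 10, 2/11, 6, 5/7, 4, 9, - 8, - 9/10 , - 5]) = [  -  10, - 8,- 5, - 9/10, - 1/2,  2/11,5/7,  3, 4,6, 9] 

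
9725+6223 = 15948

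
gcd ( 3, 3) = 3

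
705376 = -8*(  -  88172 ) 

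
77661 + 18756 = 96417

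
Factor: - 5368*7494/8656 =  - 2514237/541 = - 3^1 * 11^1*61^1*541^ (-1)*1249^1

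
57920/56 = 1034 + 2/7= 1034.29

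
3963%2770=1193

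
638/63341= 638/63341 = 0.01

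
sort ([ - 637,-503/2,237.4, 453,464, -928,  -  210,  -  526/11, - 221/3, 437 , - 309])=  [ -928, - 637, -309, -503/2 , - 210, - 221/3, -526/11, 237.4,  437, 453, 464] 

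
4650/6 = 775 = 775.00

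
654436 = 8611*76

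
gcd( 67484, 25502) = 2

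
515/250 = 103/50 = 2.06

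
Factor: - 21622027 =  - 7^1 * 3088861^1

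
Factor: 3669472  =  2^5 * 114671^1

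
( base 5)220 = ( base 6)140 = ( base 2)111100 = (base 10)60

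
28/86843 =28/86843 =0.00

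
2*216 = 432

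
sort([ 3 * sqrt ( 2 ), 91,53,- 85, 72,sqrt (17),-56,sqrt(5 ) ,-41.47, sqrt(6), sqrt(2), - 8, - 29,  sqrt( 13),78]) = [-85,-56, - 41.47, - 29,-8,sqrt(2), sqrt( 5 ),sqrt( 6 ),  sqrt( 13 ), sqrt(17),3 * sqrt(2),53, 72,78, 91 ] 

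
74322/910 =81 +306/455 = 81.67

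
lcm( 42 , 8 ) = 168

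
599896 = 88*6817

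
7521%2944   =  1633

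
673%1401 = 673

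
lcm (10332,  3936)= 82656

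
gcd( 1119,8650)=1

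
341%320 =21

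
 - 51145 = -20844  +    -  30301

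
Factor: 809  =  809^1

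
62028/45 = 1378 + 2/5 = 1378.40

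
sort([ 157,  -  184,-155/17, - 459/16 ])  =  [  -  184, - 459/16, - 155/17,157] 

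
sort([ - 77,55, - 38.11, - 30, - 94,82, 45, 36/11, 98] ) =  [  -  94, - 77, - 38.11, - 30,36/11, 45 , 55, 82,  98]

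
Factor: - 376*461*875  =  - 2^3*5^3*7^1*47^1 * 461^1 =- 151669000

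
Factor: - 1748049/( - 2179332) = 582683/726444= 2^( - 2 )*3^( - 2 )*17^( - 1)*89^1*1187^( - 1) * 6547^1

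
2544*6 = 15264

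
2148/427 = 5 + 13/427 = 5.03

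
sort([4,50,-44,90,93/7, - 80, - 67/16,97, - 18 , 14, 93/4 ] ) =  [-80 ,-44, - 18,-67/16,4,93/7,14,93/4,50, 90,97]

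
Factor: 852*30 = 25560 = 2^3*3^2*5^1 *71^1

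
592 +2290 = 2882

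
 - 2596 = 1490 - 4086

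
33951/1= 33951 = 33951.00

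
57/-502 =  - 57/502 = - 0.11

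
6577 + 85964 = 92541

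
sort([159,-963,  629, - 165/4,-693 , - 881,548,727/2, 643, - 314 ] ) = [ - 963, - 881,-693, - 314, - 165/4, 159,727/2 , 548, 629, 643]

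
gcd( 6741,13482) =6741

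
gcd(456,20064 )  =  456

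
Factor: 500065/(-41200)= - 2^( - 4 )* 5^(-1 )*971^1= - 971/80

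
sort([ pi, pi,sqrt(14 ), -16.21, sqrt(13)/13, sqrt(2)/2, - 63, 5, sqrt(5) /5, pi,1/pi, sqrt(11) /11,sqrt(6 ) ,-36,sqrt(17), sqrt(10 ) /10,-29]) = [ - 63, - 36,-29,  -  16.21, sqrt(13 ) /13, sqrt( 11)/11,sqrt (10)/10, 1/pi, sqrt( 5 ) /5, sqrt( 2 ) /2, sqrt(6 ), pi,  pi, pi, sqrt(14),sqrt(17), 5]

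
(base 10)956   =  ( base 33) SW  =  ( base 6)4232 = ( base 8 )1674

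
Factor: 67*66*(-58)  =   - 256476 = - 2^2*  3^1*11^1 *29^1*67^1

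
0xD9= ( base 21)a7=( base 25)8H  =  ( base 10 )217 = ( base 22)9j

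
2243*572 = 1282996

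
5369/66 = 81+ 23/66 = 81.35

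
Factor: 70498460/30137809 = 2^2*5^1*13^( - 1 )*2318293^ ( - 1 ) * 3524923^1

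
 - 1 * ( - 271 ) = 271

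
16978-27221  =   - 10243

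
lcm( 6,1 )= 6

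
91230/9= 30410/3 = 10136.67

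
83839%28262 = 27315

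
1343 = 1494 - 151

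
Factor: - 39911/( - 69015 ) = 373/645 = 3^( - 1 )*5^( - 1)*43^( - 1 )*373^1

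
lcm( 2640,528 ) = 2640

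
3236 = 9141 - 5905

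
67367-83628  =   - 16261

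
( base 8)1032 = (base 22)12a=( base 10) 538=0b1000011010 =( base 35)FD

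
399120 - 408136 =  - 9016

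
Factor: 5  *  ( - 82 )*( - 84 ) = 34440 = 2^3*3^1*5^1*7^1*41^1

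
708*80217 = 56793636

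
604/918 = 302/459 = 0.66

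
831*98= 81438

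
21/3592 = 21/3592 = 0.01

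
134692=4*33673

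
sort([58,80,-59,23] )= [ - 59,23, 58, 80] 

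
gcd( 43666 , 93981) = 1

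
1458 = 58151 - 56693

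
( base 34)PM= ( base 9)1168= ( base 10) 872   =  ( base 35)ow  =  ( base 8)1550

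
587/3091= 587/3091 = 0.19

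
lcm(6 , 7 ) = 42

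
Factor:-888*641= - 2^3*3^1*37^1*641^1 =- 569208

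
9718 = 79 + 9639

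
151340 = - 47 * ( - 3220)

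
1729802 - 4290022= -2560220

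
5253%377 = 352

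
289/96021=289/96021 = 0.00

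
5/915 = 1/183 =0.01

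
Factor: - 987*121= - 119427 = - 3^1*7^1*11^2*47^1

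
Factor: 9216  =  2^10 * 3^2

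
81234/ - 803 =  - 102 + 672/803 = -101.16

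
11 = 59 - 48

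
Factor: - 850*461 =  - 391850 = - 2^1*5^2*17^1*461^1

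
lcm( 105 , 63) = 315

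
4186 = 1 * 4186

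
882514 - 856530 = 25984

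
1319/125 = 1319/125 = 10.55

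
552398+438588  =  990986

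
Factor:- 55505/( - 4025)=5^( - 1 ) *7^( - 1)*17^1*23^( - 1)*653^1 = 11101/805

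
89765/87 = 1031 + 68/87 = 1031.78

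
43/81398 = 43/81398=0.00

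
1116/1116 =1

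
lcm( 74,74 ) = 74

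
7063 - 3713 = 3350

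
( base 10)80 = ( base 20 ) 40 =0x50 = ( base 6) 212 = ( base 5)310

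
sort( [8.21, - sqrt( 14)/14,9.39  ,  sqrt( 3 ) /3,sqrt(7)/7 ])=[ - sqrt( 14)/14 , sqrt(7 ) /7, sqrt(3)/3,  8.21,9.39]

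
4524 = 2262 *2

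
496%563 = 496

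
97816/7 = 13973+5/7   =  13973.71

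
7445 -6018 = 1427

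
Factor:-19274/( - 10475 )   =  2^1*5^(-2)*23^1   =  46/25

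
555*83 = 46065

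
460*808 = 371680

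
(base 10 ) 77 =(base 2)1001101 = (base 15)52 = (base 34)29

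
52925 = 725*73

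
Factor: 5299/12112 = 2^( - 4 )*7^1= 7/16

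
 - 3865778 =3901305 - 7767083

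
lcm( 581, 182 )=15106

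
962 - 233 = 729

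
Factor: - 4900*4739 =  - 23221100 =- 2^2*5^2 * 7^3 * 677^1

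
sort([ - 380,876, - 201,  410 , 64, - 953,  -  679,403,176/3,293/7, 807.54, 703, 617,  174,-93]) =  [ - 953, - 679,-380, - 201, - 93, 293/7, 176/3, 64,  174,403,410,617,703, 807.54, 876 ]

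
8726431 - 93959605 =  - 85233174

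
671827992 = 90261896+581566096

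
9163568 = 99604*92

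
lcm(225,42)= 3150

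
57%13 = 5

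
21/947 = 21/947=0.02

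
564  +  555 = 1119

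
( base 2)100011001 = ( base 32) 8p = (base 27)AB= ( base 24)BH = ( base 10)281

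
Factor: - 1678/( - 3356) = 1/2=   2^( - 1 ) 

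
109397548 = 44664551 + 64732997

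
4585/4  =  4585/4=1146.25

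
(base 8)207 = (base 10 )135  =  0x87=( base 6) 343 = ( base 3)12000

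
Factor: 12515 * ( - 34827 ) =  -  435859905  =  -3^1 * 5^1*  13^1 * 19^1 * 47^1*2503^1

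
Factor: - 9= - 3^2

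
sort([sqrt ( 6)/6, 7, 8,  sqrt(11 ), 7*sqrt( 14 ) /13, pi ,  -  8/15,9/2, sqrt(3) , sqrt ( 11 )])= [ - 8/15,sqrt( 6)/6,sqrt( 3 ), 7*sqrt( 14 ) /13, pi, sqrt(11),sqrt(11 ), 9/2, 7, 8 ]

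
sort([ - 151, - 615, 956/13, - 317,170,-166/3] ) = [  -  615,-317, - 151,  -  166/3,956/13,  170 ] 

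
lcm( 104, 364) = 728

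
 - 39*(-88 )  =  3432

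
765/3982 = 765/3982 = 0.19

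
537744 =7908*68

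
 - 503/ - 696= 503/696 = 0.72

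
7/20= 7/20=0.35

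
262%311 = 262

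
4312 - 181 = 4131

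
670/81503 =670/81503= 0.01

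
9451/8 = 1181+3/8 = 1181.38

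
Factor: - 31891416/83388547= -2^3*3^1*11^( - 1 )*23^(-1 )* 29^1* 41^( - 1)* 8039^ ( - 1 )*45821^1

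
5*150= 750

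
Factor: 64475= 5^2*2579^1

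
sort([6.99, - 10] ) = [ - 10,6.99]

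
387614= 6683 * 58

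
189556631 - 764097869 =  - 574541238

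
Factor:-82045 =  - 5^1*61^1* 269^1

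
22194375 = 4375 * 5073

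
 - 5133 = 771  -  5904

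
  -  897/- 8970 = 1/10 = 0.10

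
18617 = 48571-29954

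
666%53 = 30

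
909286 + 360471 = 1269757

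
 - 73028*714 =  - 52141992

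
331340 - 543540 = -212200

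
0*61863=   0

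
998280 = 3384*295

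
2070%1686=384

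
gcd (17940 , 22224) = 12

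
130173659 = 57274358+72899301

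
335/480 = 67/96 = 0.70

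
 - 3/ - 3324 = 1/1108 = 0.00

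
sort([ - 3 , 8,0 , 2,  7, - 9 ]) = [-9, - 3,0,2, 7,8 ]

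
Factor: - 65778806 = -2^1*32889403^1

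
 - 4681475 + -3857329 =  - 8538804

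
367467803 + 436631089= 804098892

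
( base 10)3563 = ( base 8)6753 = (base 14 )1427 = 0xDEB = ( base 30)3SN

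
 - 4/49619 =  - 4/49619 = - 0.00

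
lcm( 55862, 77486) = 2402066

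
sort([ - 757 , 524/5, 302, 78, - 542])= [ - 757, - 542, 78, 524/5 , 302 ] 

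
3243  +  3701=6944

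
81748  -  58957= 22791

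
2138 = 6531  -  4393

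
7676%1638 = 1124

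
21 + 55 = 76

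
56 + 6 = 62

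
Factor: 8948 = 2^2*2237^1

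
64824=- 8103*( - 8) 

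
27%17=10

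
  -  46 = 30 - 76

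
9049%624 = 313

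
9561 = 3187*3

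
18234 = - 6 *( - 3039)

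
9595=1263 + 8332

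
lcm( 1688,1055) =8440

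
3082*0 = 0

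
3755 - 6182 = -2427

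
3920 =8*490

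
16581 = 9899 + 6682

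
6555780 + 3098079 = 9653859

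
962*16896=16253952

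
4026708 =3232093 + 794615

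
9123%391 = 130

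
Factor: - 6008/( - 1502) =2^2 =4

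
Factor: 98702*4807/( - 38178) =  - 3^ ( - 3) * 7^( - 1) *11^1 *17^1*19^1*23^1*101^ (-1 )*2903^1= - 237230257/19089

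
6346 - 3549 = 2797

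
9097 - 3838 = 5259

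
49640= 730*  68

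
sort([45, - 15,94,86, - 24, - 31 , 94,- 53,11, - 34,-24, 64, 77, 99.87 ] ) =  [ - 53, - 34, -31, -24, - 24, - 15,  11,45, 64, 77, 86, 94, 94,99.87] 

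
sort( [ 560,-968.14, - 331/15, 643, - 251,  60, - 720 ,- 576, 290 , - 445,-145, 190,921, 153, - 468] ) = [- 968.14, - 720, - 576, - 468, - 445,-251 , -145,  -  331/15, 60,153, 190,290, 560, 643, 921 ] 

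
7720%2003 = 1711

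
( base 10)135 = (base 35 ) 3U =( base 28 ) 4N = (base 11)113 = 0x87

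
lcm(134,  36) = 2412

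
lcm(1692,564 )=1692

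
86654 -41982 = 44672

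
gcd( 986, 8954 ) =2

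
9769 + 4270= 14039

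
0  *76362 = 0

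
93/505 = 93/505 =0.18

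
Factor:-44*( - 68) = 2992 = 2^4*11^1*17^1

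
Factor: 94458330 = 2^1*3^2*5^1*1049537^1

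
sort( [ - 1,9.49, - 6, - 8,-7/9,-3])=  [- 8,  -  6,-3, - 1, - 7/9,9.49]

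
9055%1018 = 911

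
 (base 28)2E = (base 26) 2i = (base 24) 2M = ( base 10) 70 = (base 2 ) 1000110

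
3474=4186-712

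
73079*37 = 2703923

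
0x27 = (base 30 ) 19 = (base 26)1d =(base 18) 23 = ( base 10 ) 39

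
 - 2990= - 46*65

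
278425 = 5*55685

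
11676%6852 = 4824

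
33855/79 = 428 + 43/79 = 428.54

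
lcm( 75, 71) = 5325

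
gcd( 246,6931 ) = 1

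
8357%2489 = 890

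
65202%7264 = 7090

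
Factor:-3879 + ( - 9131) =  -  2^1 * 5^1*1301^1 =-13010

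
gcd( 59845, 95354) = 1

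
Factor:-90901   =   - 90901^1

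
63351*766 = 48526866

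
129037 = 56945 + 72092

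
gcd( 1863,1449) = 207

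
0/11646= 0 = 0.00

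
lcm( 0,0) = 0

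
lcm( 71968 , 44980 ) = 359840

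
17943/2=8971 + 1/2 =8971.50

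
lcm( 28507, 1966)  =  57014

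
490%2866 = 490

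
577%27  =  10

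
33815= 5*6763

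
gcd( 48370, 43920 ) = 10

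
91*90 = 8190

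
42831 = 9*4759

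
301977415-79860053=222117362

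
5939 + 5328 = 11267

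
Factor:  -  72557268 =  - 2^2*3^1*7^1*257^1*3361^1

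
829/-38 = -22+7/38 = - 21.82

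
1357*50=67850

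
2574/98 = 26  +  13/49  =  26.27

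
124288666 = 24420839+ 99867827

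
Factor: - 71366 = - 2^1*17^1*2099^1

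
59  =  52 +7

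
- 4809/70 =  - 687/10 = - 68.70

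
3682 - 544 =3138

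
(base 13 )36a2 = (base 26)BBF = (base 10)7737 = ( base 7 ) 31362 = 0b1111000111001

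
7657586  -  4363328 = 3294258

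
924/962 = 462/481=0.96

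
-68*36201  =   - 2461668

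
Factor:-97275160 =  - 2^3*5^1*2431879^1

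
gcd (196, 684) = 4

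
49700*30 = 1491000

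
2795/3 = 931 + 2/3 = 931.67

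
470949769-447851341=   23098428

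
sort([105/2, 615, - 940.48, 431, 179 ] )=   [  -  940.48,105/2,179,431,  615]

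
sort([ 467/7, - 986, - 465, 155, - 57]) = [ - 986,-465, - 57,467/7,155]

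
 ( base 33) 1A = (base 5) 133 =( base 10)43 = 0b101011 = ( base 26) 1H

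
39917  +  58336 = 98253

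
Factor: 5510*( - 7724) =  - 42559240  =  -2^3 * 5^1*19^1*  29^1*1931^1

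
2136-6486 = - 4350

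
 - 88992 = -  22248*4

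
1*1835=1835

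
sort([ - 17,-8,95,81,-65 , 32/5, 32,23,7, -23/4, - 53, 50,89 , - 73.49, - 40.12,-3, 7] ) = [ - 73.49,  -  65,-53 ,-40.12, -17, - 8,- 23/4, - 3, 32/5, 7,  7,23,32,50,81 , 89, 95 ] 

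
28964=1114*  26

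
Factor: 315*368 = 2^4*3^2*5^1*7^1*23^1 = 115920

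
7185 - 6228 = 957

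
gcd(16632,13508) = 44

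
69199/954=72 + 511/954=   72.54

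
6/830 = 3/415 = 0.01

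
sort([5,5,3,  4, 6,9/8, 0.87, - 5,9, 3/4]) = [-5, 3/4,0.87,9/8,3, 4,5, 5,6,9]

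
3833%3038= 795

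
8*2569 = 20552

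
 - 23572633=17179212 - 40751845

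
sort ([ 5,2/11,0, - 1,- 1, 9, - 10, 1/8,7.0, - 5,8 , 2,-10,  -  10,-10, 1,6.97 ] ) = [-10, - 10, - 10, - 10, -5, - 1, - 1,0,1/8,2/11,1, 2,5, 6.97,7.0,8,9]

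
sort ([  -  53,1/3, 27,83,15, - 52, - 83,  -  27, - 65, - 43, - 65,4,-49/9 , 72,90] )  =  [ - 83, - 65,-65, - 53, - 52, - 43, - 27,  -  49/9,1/3,4,15,27,72,83,90] 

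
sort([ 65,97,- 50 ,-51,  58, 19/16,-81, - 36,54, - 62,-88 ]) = [ -88, - 81 , - 62, - 51 ,-50,  -  36 , 19/16,54,58,65,97] 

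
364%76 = 60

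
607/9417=607/9417= 0.06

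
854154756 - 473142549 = 381012207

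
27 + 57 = 84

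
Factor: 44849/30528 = 2^( - 6 )* 3^ ( - 2 )*7^1*43^1*53^( - 1 )*149^1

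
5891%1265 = 831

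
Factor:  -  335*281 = -94135=- 5^1*67^1*281^1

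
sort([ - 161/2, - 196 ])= [ - 196,  -  161/2 ] 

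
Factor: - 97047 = -3^2 * 41^1 * 263^1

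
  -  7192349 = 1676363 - 8868712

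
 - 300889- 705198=  -  1006087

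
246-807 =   -  561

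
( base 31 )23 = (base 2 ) 1000001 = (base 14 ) 49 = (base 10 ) 65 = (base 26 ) 2D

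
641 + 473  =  1114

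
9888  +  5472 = 15360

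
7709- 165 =7544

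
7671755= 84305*91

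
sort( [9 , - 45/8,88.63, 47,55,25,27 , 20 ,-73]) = [ - 73, - 45/8, 9,20, 25,27,47,55,88.63] 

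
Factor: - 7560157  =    -  11^1* 19^1*61^1 * 593^1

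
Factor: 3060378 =2^1*3^2  *170021^1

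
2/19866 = 1/9933 = 0.00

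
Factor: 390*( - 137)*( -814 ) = 2^2*3^1*5^1*11^1*13^1 * 37^1*137^1 = 43492020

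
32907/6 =5484 + 1/2 =5484.50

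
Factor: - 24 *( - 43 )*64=2^9* 3^1*43^1=66048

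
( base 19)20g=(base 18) 250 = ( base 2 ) 1011100010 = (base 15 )343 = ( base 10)738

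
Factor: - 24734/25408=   -  12367/12704 = - 2^(-5) *83^1 * 149^1*397^( - 1 ) 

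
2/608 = 1/304 = 0.00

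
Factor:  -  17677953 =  - 3^3 * 654739^1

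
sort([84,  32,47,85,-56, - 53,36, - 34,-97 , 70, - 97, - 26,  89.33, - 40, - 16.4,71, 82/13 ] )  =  [ - 97, - 97, - 56, - 53,- 40,-34, - 26,-16.4,82/13  ,  32, 36,  47,70,  71 , 84,85, 89.33]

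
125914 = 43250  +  82664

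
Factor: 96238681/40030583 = 7^1*11^2*1459^( - 1)*27437^( - 1)*113623^1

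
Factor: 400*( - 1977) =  - 2^4*3^1*5^2* 659^1= - 790800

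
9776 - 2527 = 7249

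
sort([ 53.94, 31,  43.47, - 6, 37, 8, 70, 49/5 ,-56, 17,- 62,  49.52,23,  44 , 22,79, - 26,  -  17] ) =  [ - 62,-56, -26  , - 17,  -  6, 8, 49/5,17, 22, 23,31,  37, 43.47,44, 49.52,53.94, 70, 79 ] 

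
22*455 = 10010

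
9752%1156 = 504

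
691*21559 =14897269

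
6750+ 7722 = 14472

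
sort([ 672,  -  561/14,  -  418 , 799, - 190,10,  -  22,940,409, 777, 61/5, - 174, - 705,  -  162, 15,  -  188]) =[ -705, - 418,  -  190, - 188,  -  174 ,-162,  -  561/14, - 22 , 10, 61/5,15, 409,  672,777, 799, 940]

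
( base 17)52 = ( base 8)127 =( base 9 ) 106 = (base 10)87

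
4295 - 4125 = 170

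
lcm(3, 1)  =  3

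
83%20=3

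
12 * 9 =108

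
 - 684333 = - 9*76037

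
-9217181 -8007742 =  - 17224923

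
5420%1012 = 360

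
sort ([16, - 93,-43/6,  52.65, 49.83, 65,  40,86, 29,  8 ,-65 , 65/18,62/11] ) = [- 93,  -  65,  -  43/6 , 65/18,  62/11 , 8, 16,29,  40,  49.83, 52.65  ,  65, 86 ]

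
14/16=7/8 = 0.88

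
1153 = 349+804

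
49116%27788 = 21328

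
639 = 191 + 448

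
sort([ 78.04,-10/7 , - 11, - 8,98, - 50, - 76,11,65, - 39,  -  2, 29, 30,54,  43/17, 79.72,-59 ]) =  [ - 76, - 59 , -50, - 39,- 11 , - 8, - 2, - 10/7,  43/17, 11,29,30,54, 65,78.04,  79.72, 98 ]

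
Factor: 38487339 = 3^3 * 11^1*129587^1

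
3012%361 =124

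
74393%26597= 21199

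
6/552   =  1/92 = 0.01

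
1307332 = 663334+643998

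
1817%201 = 8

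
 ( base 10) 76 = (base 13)5b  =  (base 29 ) 2i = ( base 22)3a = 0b1001100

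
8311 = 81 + 8230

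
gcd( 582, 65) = 1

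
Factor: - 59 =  - 59^1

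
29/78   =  29/78  =  0.37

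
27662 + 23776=51438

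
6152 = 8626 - 2474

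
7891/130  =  60 + 7/10=   60.70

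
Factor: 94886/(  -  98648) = - 2^( - 2)*59^( - 1 ) * 227^1 = - 227/236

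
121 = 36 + 85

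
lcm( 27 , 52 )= 1404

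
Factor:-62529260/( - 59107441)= 2^2* 5^1*37^1*337^(-1 ) * 84499^1*175393^ ( - 1)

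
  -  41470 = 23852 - 65322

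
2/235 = 2/235 = 0.01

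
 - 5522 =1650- 7172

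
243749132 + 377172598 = 620921730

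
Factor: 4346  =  2^1*41^1*53^1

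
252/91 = 36/13 = 2.77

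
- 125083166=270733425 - 395816591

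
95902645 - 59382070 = 36520575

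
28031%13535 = 961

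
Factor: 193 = 193^1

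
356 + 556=912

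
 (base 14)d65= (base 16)A4D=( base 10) 2637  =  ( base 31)2n2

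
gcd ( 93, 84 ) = 3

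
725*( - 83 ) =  - 60175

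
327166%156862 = 13442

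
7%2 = 1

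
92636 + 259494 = 352130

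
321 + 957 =1278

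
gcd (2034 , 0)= 2034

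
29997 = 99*303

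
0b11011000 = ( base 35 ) 66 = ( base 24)90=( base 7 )426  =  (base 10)216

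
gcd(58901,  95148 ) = 1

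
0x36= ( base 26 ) 22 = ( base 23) 28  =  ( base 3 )2000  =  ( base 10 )54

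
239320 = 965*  248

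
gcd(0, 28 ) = 28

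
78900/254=310 + 80/127 = 310.63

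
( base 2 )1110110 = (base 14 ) 86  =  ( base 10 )118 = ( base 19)64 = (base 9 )141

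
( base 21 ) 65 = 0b10000011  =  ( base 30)4B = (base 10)131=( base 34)3T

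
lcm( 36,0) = 0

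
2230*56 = 124880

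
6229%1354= 813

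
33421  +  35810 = 69231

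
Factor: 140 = 2^2*5^1*7^1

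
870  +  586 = 1456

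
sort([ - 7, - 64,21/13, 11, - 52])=[ - 64, - 52, - 7,21/13,11] 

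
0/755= 0=0.00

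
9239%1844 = 19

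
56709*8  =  453672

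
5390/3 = 1796  +  2/3 =1796.67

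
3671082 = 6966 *527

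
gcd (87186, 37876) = 2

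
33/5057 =33/5057 = 0.01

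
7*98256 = 687792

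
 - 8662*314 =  - 2719868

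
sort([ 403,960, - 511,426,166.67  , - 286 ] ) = [ - 511, - 286,166.67 , 403,426,960] 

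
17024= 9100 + 7924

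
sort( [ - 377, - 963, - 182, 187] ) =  [ - 963,-377, - 182 , 187] 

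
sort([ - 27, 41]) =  [ - 27 , 41]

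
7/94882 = 7/94882 = 0.00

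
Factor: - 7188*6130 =  -  44062440  =  - 2^3*3^1*5^1*599^1*613^1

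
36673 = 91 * 403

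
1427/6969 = 1427/6969  =  0.20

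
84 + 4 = 88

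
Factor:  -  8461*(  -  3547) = 3547^1 * 8461^1 = 30011167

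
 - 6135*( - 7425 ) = 45552375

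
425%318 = 107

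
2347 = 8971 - 6624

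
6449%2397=1655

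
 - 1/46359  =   - 1/46359 = - 0.00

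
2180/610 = 218/61 = 3.57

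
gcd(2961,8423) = 1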